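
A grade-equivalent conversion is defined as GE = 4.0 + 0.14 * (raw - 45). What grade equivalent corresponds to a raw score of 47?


raw - median = 47 - 45 = 2
slope * diff = 0.14 * 2 = 0.28
GE = 4.0 + 0.28
GE = 4.28

4.28


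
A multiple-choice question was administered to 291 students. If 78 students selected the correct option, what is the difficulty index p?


Item difficulty p = number correct / total examinees
p = 78 / 291
p = 0.268

0.268


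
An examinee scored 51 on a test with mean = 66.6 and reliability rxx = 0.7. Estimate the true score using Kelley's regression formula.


T_est = rxx * X + (1 - rxx) * mean
T_est = 0.7 * 51 + 0.3 * 66.6
T_est = 35.7 + 19.98
T_est = 55.68

55.68


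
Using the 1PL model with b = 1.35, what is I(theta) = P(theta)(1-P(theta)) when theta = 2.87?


P = 1/(1+exp(-(2.87-1.35))) = 0.8205
I = P*(1-P) = 0.8205 * 0.1795
I = 0.1473

0.1473


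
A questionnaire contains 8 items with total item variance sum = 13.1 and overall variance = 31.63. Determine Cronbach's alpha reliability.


alpha = (k/(k-1)) * (1 - sum(si^2)/s_total^2)
= (8/7) * (1 - 13.1/31.63)
alpha = 0.6695

0.6695


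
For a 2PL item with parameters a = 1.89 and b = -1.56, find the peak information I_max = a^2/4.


For 2PL, max info at theta = b = -1.56
I_max = a^2 / 4 = 1.89^2 / 4
= 3.5721 / 4
I_max = 0.893

0.893


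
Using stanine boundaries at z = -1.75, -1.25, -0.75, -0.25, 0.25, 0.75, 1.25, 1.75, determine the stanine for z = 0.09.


Stanine boundaries: [-1.75, -1.25, -0.75, -0.25, 0.25, 0.75, 1.25, 1.75]
z = 0.09
Check each boundary:
  z >= -1.75 -> could be stanine 2
  z >= -1.25 -> could be stanine 3
  z >= -0.75 -> could be stanine 4
  z >= -0.25 -> could be stanine 5
  z < 0.25
  z < 0.75
  z < 1.25
  z < 1.75
Highest qualifying boundary gives stanine = 5

5


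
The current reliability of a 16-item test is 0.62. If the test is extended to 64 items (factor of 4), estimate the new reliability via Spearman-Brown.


r_new = (n * rxx) / (1 + (n-1) * rxx)
r_new = (4 * 0.62) / (1 + 3 * 0.62)
r_new = 2.48 / 2.86
r_new = 0.8671

0.8671


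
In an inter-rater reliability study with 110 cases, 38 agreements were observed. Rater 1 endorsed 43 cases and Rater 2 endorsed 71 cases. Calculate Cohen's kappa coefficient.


P_o = 38/110 = 0.345455
P_e = (43*71 + 67*39) / 12100 = 0.468264
kappa = (P_o - P_e) / (1 - P_e)
kappa = (0.345455 - 0.468264) / (1 - 0.468264)
kappa = -0.231

-0.231


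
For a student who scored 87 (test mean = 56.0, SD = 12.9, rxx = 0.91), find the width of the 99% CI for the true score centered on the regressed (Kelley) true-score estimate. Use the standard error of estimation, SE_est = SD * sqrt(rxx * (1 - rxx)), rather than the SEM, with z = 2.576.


True score estimate = 0.91*87 + 0.09*56.0 = 84.21
SE_est = SD * sqrt(rxx * (1 - rxx)) = 12.9 * sqrt(0.91 * 0.09) = 12.9 * sqrt(0.0819) = 3.691745
CI = T_est +/- z * SE_est, so width = 2 * z * SE_est = 2 * 2.576 * 3.691745
Width = 19.0199

19.0199


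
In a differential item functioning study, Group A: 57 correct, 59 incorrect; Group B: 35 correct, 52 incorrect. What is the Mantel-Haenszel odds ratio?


Odds_A = 57/59 = 0.9661
Odds_B = 35/52 = 0.6731
OR = Odds_A / Odds_B = 0.9661 / 0.6731
Exactly, OR = (57 * 52) / (59 * 35) = 2964 / 2065
OR = 1.4354

1.4354


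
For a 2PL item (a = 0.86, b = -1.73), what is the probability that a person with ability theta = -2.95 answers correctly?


a*(theta - b) = 0.86 * (-2.95 - -1.73) = -1.0492
exp(--1.0492) = 2.8554
P = 1 / (1 + 2.8554)
P = 0.2594

0.2594


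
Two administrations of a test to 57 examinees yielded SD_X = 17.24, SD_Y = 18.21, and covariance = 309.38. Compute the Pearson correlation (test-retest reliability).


r = cov(X,Y) / (SD_X * SD_Y)
r = 309.38 / (17.24 * 18.21)
r = 309.38 / 313.9404
r = 0.9855

0.9855


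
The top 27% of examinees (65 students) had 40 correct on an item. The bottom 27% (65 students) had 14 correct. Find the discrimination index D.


p_upper = 40/65 = 0.6154
p_lower = 14/65 = 0.2154
D = 0.6154 - 0.2154 = 0.4

0.4


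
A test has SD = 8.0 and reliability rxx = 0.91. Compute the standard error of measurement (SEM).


SEM = SD * sqrt(1 - rxx)
SEM = 8.0 * sqrt(1 - 0.91)
SEM = 8.0 * sqrt(0.09) = 8.0 * 0.3
SEM = 2.4

2.4


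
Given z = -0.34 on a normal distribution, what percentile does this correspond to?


CDF(z) = 0.5 * (1 + erf(z/sqrt(2)))
erf(-0.2404) = -0.2661
CDF = 0.3669
Percentile rank = 0.3669 * 100 = 36.69

36.69


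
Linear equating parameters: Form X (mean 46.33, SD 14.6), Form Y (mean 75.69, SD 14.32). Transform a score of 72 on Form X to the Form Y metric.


slope = SD_Y / SD_X = 14.32 / 14.6 ~ 0.9808
intercept = mean_Y - slope * mean_X = 75.69 - (14.32 / 14.6) * 46.33 ~ 30.2485
Y = slope * X + intercept. To avoid rounding drift from the rounded slope/intercept, evaluate the equivalent form Y = mean_Y + SD_Y * (X - mean_X) / SD_X at full precision:
Y = 75.69 + 14.32 * (72 - 46.33) / 14.6
Y = 75.69 + 14.32 * 25.67 / 14.6
Y = 75.69 + 367.5944 / 14.6
Y = 75.69 + 25.1777
Y = 100.8677

100.8677


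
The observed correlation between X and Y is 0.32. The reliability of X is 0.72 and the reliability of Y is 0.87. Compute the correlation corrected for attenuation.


r_corrected = rxy / sqrt(rxx * ryy)
= 0.32 / sqrt(0.72 * 0.87)
= 0.32 / sqrt(0.6264)
= 0.32 / 0.791454
r_corrected = 0.4043

0.4043


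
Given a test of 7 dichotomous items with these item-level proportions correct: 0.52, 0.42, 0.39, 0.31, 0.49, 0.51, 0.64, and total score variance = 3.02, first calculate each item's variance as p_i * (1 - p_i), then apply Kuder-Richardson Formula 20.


For each item, compute p_i * q_i:
  Item 1: 0.52 * 0.48 = 0.2496
  Item 2: 0.42 * 0.58 = 0.2436
  Item 3: 0.39 * 0.61 = 0.2379
  Item 4: 0.31 * 0.69 = 0.2139
  Item 5: 0.49 * 0.51 = 0.2499
  Item 6: 0.51 * 0.49 = 0.2499
  Item 7: 0.64 * 0.36 = 0.2304
Sum(p_i * q_i) = 0.2496 + 0.2436 + 0.2379 + 0.2139 + 0.2499 + 0.2499 + 0.2304 = 1.6752
KR-20 = (k/(k-1)) * (1 - Sum(p_i*q_i) / Var_total)
= (7/6) * (1 - 1.6752/3.02)
= 1.1667 * 0.4453
KR-20 = 0.5195

0.5195


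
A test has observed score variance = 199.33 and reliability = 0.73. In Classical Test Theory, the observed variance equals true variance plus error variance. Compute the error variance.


var_true = rxx * var_obs = 0.73 * 199.33 = 145.5109
var_error = var_obs - var_true
var_error = 199.33 - 145.5109
var_error = 53.8191

53.8191


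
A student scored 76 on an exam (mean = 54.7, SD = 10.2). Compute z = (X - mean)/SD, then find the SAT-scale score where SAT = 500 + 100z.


z = (X - mean) / SD = (76 - 54.7) / 10.2
z = 21.3 / 10.2
z = 2.0882
SAT-scale = SAT = 500 + 100z
Carry z at full precision (z = 21.3 / 10.2) into the conversion:
SAT-scale = 500 + 100 * (21.3 / 10.2) = 500 + 2130 / 10.2
SAT-scale = 500 + 208.8235
SAT-scale = 708.8235

708.8235


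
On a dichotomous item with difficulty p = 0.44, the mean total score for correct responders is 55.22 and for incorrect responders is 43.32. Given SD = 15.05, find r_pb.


q = 1 - p = 0.56
rpb = ((M1 - M0) / SD) * sqrt(p * q)
rpb = ((55.22 - 43.32) / 15.05) * sqrt(0.44 * 0.56)
rpb = 0.3925

0.3925


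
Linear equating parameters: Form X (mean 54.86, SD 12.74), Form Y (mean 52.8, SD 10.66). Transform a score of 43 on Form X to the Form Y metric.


slope = SD_Y / SD_X = 10.66 / 12.74 ~ 0.8367
intercept = mean_Y - slope * mean_X = 52.8 - (10.66 / 12.74) * 54.86 ~ 6.8967
Y = slope * X + intercept. To avoid rounding drift from the rounded slope/intercept, evaluate the equivalent form Y = mean_Y + SD_Y * (X - mean_X) / SD_X at full precision:
Y = 52.8 + 10.66 * (43 - 54.86) / 12.74
Y = 52.8 - 10.66 * 11.86 / 12.74
Y = 52.8 - 126.4276 / 12.74
Y = 52.8 - 9.9237
Y = 42.8763

42.8763


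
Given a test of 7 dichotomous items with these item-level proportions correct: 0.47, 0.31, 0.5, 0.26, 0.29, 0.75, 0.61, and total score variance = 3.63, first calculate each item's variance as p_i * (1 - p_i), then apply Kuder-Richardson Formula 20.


For each item, compute p_i * q_i:
  Item 1: 0.47 * 0.53 = 0.2491
  Item 2: 0.31 * 0.69 = 0.2139
  Item 3: 0.5 * 0.5 = 0.25
  Item 4: 0.26 * 0.74 = 0.1924
  Item 5: 0.29 * 0.71 = 0.2059
  Item 6: 0.75 * 0.25 = 0.1875
  Item 7: 0.61 * 0.39 = 0.2379
Sum(p_i * q_i) = 0.2491 + 0.2139 + 0.25 + 0.1924 + 0.2059 + 0.1875 + 0.2379 = 1.5367
KR-20 = (k/(k-1)) * (1 - Sum(p_i*q_i) / Var_total)
= (7/6) * (1 - 1.5367/3.63)
= 1.1667 * 0.5767
KR-20 = 0.6728

0.6728


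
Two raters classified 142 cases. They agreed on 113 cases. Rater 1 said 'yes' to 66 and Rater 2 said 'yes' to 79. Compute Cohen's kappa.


P_o = 113/142 = 0.795775
P_e = (66*79 + 76*63) / 20164 = 0.496033
kappa = (P_o - P_e) / (1 - P_e)
kappa = (0.795775 - 0.496033) / (1 - 0.496033)
kappa = 0.5948

0.5948


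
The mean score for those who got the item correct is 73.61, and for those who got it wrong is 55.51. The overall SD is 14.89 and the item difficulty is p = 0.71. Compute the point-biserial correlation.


q = 1 - p = 0.29
rpb = ((M1 - M0) / SD) * sqrt(p * q)
rpb = ((73.61 - 55.51) / 14.89) * sqrt(0.71 * 0.29)
rpb = 0.5516

0.5516


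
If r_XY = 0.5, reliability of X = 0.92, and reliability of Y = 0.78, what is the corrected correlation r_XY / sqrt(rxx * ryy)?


r_corrected = rxy / sqrt(rxx * ryy)
= 0.5 / sqrt(0.92 * 0.78)
= 0.5 / sqrt(0.7176)
= 0.5 / 0.847113
r_corrected = 0.5902

0.5902


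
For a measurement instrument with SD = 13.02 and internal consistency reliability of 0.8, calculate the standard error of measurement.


SEM = SD * sqrt(1 - rxx)
SEM = 13.02 * sqrt(1 - 0.8)
SEM = 13.02 * sqrt(0.2) = 13.02 * 0.447214
SEM = 5.8227

5.8227


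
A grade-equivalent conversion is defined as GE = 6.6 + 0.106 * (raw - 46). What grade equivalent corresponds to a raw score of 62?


raw - median = 62 - 46 = 16
slope * diff = 0.106 * 16 = 1.696
GE = 6.6 + 1.696
GE = 8.296

8.296


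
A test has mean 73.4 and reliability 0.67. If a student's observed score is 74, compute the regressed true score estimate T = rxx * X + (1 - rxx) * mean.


T_est = rxx * X + (1 - rxx) * mean
T_est = 0.67 * 74 + 0.33 * 73.4
T_est = 49.58 + 24.222
T_est = 73.802

73.802


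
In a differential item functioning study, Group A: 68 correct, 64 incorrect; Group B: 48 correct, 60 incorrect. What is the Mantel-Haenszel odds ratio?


Odds_A = 68/64 = 1.0625
Odds_B = 48/60 = 0.8
OR = Odds_A / Odds_B = 1.0625 / 0.8
Exactly, OR = (68 * 60) / (64 * 48) = 4080 / 3072
OR = 1.3281

1.3281


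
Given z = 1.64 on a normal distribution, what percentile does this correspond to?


CDF(z) = 0.5 * (1 + erf(z/sqrt(2)))
erf(1.1597) = 0.899
CDF = 0.9495
Percentile rank = 0.9495 * 100 = 94.95

94.95


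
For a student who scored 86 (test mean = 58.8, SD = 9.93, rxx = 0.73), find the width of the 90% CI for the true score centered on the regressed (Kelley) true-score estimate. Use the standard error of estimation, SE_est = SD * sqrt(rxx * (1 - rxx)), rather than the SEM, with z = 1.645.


True score estimate = 0.73*86 + 0.27*58.8 = 78.656
SE_est = SD * sqrt(rxx * (1 - rxx)) = 9.93 * sqrt(0.73 * 0.27) = 9.93 * sqrt(0.1971) = 4.408517
CI = T_est +/- z * SE_est, so width = 2 * z * SE_est = 2 * 1.645 * 4.408517
Width = 14.504

14.504


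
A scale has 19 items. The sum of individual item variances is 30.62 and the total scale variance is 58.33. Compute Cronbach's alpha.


alpha = (k/(k-1)) * (1 - sum(si^2)/s_total^2)
= (19/18) * (1 - 30.62/58.33)
alpha = 0.5014

0.5014


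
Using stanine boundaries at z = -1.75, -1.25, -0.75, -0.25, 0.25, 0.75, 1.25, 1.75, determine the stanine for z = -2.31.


Stanine boundaries: [-1.75, -1.25, -0.75, -0.25, 0.25, 0.75, 1.25, 1.75]
z = -2.31
Check each boundary:
  z < -1.75
  z < -1.25
  z < -0.75
  z < -0.25
  z < 0.25
  z < 0.75
  z < 1.25
  z < 1.75
Highest qualifying boundary gives stanine = 1

1


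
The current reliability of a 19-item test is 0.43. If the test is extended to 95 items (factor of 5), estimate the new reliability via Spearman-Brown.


r_new = (n * rxx) / (1 + (n-1) * rxx)
r_new = (5 * 0.43) / (1 + 4 * 0.43)
r_new = 2.15 / 2.72
r_new = 0.7904

0.7904


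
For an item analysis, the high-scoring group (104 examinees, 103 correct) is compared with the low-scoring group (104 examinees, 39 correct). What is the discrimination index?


p_upper = 103/104 = 0.9904
p_lower = 39/104 = 0.375
D = 0.9904 - 0.375 = 0.6154

0.6154


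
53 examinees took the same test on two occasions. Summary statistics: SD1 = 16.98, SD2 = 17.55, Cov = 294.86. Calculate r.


r = cov(X,Y) / (SD_X * SD_Y)
r = 294.86 / (16.98 * 17.55)
r = 294.86 / 297.999
r = 0.9895

0.9895


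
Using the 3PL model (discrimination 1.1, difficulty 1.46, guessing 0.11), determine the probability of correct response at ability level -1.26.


logit = 1.1*(-1.26 - 1.46) = -2.992
P* = 1/(1 + exp(--2.992)) = 0.0478
P = 0.11 + (1 - 0.11) * 0.0478
P = 0.1525

0.1525


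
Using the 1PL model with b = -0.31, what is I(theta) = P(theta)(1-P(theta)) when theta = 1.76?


P = 1/(1+exp(-(1.76--0.31))) = 0.888
I = P*(1-P) = 0.888 * 0.112
I = 0.0995

0.0995


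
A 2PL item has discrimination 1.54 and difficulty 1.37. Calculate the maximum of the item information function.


For 2PL, max info at theta = b = 1.37
I_max = a^2 / 4 = 1.54^2 / 4
= 2.3716 / 4
I_max = 0.5929

0.5929


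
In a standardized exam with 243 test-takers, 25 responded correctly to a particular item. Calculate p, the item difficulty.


Item difficulty p = number correct / total examinees
p = 25 / 243
p = 0.1029

0.1029


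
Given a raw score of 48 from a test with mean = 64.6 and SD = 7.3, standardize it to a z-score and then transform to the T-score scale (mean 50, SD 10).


z = (X - mean) / SD = (48 - 64.6) / 7.3
z = -16.6 / 7.3
z = -2.274
T-score = T = 50 + 10z
Carry z at full precision (z = -16.6 / 7.3) into the conversion:
T-score = 50 + 10 * (-16.6 / 7.3) = 50 + -166 / 7.3
T-score = 50 + -22.7397
T-score = 27.2603

27.2603


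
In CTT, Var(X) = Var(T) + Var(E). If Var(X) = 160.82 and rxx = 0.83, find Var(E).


var_true = rxx * var_obs = 0.83 * 160.82 = 133.4806
var_error = var_obs - var_true
var_error = 160.82 - 133.4806
var_error = 27.3394

27.3394


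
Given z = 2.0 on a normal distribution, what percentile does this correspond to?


CDF(z) = 0.5 * (1 + erf(z/sqrt(2)))
erf(1.4142) = 0.9545
CDF = 0.9772
Percentile rank = 0.9772 * 100 = 97.72

97.72


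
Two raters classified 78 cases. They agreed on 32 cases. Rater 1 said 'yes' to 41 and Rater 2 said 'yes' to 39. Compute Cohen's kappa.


P_o = 32/78 = 0.410256
P_e = (41*39 + 37*39) / 6084 = 0.5
kappa = (P_o - P_e) / (1 - P_e)
kappa = (0.410256 - 0.5) / (1 - 0.5)
kappa = -0.1795

-0.1795


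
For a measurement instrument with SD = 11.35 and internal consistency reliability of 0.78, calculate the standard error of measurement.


SEM = SD * sqrt(1 - rxx)
SEM = 11.35 * sqrt(1 - 0.78)
SEM = 11.35 * sqrt(0.22) = 11.35 * 0.469042
SEM = 5.3236

5.3236


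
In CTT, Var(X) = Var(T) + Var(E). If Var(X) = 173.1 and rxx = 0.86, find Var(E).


var_true = rxx * var_obs = 0.86 * 173.1 = 148.866
var_error = var_obs - var_true
var_error = 173.1 - 148.866
var_error = 24.234

24.234


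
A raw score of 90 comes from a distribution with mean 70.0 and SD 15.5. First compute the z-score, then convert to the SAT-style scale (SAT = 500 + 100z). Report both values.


z = (X - mean) / SD = (90 - 70.0) / 15.5
z = 20.0 / 15.5
z = 1.2903
SAT-scale = SAT = 500 + 100z
Carry z at full precision (z = 20.0 / 15.5) into the conversion:
SAT-scale = 500 + 100 * (20.0 / 15.5) = 500 + 2000 / 15.5
SAT-scale = 500 + 129.0323
SAT-scale = 629.0323

629.0323


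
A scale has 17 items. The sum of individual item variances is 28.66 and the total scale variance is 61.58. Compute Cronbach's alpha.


alpha = (k/(k-1)) * (1 - sum(si^2)/s_total^2)
= (17/16) * (1 - 28.66/61.58)
alpha = 0.568

0.568


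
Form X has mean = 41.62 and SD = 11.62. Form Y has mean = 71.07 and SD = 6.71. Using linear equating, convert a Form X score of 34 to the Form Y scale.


slope = SD_Y / SD_X = 6.71 / 11.62 ~ 0.5775
intercept = mean_Y - slope * mean_X = 71.07 - (6.71 / 11.62) * 41.62 ~ 47.0364
Y = slope * X + intercept. To avoid rounding drift from the rounded slope/intercept, evaluate the equivalent form Y = mean_Y + SD_Y * (X - mean_X) / SD_X at full precision:
Y = 71.07 + 6.71 * (34 - 41.62) / 11.62
Y = 71.07 - 6.71 * 7.62 / 11.62
Y = 71.07 - 51.1302 / 11.62
Y = 71.07 - 4.4002
Y = 66.6698

66.6698


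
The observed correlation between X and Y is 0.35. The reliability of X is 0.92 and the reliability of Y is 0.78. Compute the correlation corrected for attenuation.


r_corrected = rxy / sqrt(rxx * ryy)
= 0.35 / sqrt(0.92 * 0.78)
= 0.35 / sqrt(0.7176)
= 0.35 / 0.847113
r_corrected = 0.4132

0.4132


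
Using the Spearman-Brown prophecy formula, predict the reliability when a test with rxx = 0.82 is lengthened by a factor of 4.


r_new = (n * rxx) / (1 + (n-1) * rxx)
r_new = (4 * 0.82) / (1 + 3 * 0.82)
r_new = 3.28 / 3.46
r_new = 0.948

0.948


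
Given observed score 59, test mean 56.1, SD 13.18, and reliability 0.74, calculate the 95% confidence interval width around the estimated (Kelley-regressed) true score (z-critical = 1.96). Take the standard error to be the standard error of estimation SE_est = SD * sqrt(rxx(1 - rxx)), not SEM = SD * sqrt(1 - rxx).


True score estimate = 0.74*59 + 0.26*56.1 = 58.246
SE_est = SD * sqrt(rxx * (1 - rxx)) = 13.18 * sqrt(0.74 * 0.26) = 13.18 * sqrt(0.1924) = 5.781199
CI = T_est +/- z * SE_est, so width = 2 * z * SE_est = 2 * 1.96 * 5.781199
Width = 22.6623

22.6623


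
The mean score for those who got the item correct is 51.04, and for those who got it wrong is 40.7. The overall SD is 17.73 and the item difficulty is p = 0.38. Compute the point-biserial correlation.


q = 1 - p = 0.62
rpb = ((M1 - M0) / SD) * sqrt(p * q)
rpb = ((51.04 - 40.7) / 17.73) * sqrt(0.38 * 0.62)
rpb = 0.2831

0.2831


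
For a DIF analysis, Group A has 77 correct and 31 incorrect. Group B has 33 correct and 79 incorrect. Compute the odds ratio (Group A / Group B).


Odds_A = 77/31 = 2.4839
Odds_B = 33/79 = 0.4177
OR = Odds_A / Odds_B = 2.4839 / 0.4177
Exactly, OR = (77 * 79) / (31 * 33) = 6083 / 1023
OR = 5.9462

5.9462


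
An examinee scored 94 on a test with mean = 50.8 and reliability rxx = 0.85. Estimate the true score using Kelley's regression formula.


T_est = rxx * X + (1 - rxx) * mean
T_est = 0.85 * 94 + 0.15 * 50.8
T_est = 79.9 + 7.62
T_est = 87.52

87.52


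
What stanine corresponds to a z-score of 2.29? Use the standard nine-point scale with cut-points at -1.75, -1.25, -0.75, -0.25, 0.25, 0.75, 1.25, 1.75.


Stanine boundaries: [-1.75, -1.25, -0.75, -0.25, 0.25, 0.75, 1.25, 1.75]
z = 2.29
Check each boundary:
  z >= -1.75 -> could be stanine 2
  z >= -1.25 -> could be stanine 3
  z >= -0.75 -> could be stanine 4
  z >= -0.25 -> could be stanine 5
  z >= 0.25 -> could be stanine 6
  z >= 0.75 -> could be stanine 7
  z >= 1.25 -> could be stanine 8
  z >= 1.75 -> could be stanine 9
Highest qualifying boundary gives stanine = 9

9


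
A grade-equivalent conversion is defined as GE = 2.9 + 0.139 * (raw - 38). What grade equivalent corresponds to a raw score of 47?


raw - median = 47 - 38 = 9
slope * diff = 0.139 * 9 = 1.251
GE = 2.9 + 1.251
GE = 4.151

4.151


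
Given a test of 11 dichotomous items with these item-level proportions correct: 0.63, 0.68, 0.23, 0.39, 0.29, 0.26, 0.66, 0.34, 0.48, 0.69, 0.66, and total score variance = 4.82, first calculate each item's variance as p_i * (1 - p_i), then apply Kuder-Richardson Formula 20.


For each item, compute p_i * q_i:
  Item 1: 0.63 * 0.37 = 0.2331
  Item 2: 0.68 * 0.32 = 0.2176
  Item 3: 0.23 * 0.77 = 0.1771
  Item 4: 0.39 * 0.61 = 0.2379
  Item 5: 0.29 * 0.71 = 0.2059
  Item 6: 0.26 * 0.74 = 0.1924
  Item 7: 0.66 * 0.34 = 0.2244
  Item 8: 0.34 * 0.66 = 0.2244
  Item 9: 0.48 * 0.52 = 0.2496
  Item 10: 0.69 * 0.31 = 0.2139
  Item 11: 0.66 * 0.34 = 0.2244
Sum(p_i * q_i) = 0.2331 + 0.2176 + 0.1771 + 0.2379 + 0.2059 + 0.1924 + 0.2244 + 0.2244 + 0.2496 + 0.2139 + 0.2244 = 2.4007
KR-20 = (k/(k-1)) * (1 - Sum(p_i*q_i) / Var_total)
= (11/10) * (1 - 2.4007/4.82)
= 1.1 * 0.5019
KR-20 = 0.5521

0.5521


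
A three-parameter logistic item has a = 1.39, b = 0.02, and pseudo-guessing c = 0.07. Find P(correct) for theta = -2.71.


logit = 1.39*(-2.71 - 0.02) = -3.7947
P* = 1/(1 + exp(--3.7947)) = 0.022
P = 0.07 + (1 - 0.07) * 0.022
P = 0.0905

0.0905


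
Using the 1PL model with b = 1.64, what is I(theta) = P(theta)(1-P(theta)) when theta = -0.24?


P = 1/(1+exp(-(-0.24-1.64))) = 0.1324
I = P*(1-P) = 0.1324 * 0.8676
I = 0.1149

0.1149


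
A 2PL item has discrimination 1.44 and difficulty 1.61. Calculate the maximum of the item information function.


For 2PL, max info at theta = b = 1.61
I_max = a^2 / 4 = 1.44^2 / 4
= 2.0736 / 4
I_max = 0.5184

0.5184


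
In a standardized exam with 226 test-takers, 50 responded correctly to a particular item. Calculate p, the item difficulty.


Item difficulty p = number correct / total examinees
p = 50 / 226
p = 0.2212

0.2212


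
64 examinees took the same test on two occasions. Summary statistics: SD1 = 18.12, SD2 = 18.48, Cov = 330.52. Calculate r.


r = cov(X,Y) / (SD_X * SD_Y)
r = 330.52 / (18.12 * 18.48)
r = 330.52 / 334.8576
r = 0.987

0.987


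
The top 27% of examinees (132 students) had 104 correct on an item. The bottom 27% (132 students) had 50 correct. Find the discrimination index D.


p_upper = 104/132 = 0.7879
p_lower = 50/132 = 0.3788
D = 0.7879 - 0.3788 = 0.4091

0.4091


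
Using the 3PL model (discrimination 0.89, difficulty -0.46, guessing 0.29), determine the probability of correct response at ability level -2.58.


logit = 0.89*(-2.58 - -0.46) = -1.8868
P* = 1/(1 + exp(--1.8868)) = 0.1316
P = 0.29 + (1 - 0.29) * 0.1316
P = 0.3834

0.3834


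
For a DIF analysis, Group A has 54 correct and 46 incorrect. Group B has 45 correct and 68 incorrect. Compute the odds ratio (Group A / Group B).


Odds_A = 54/46 = 1.1739
Odds_B = 45/68 = 0.6618
OR = Odds_A / Odds_B = 1.1739 / 0.6618
Exactly, OR = (54 * 68) / (46 * 45) = 3672 / 2070
OR = 1.7739

1.7739


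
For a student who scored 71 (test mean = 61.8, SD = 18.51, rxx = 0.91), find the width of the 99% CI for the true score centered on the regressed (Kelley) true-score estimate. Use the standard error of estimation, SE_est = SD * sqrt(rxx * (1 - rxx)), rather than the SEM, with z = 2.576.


True score estimate = 0.91*71 + 0.09*61.8 = 70.172
SE_est = SD * sqrt(rxx * (1 - rxx)) = 18.51 * sqrt(0.91 * 0.09) = 18.51 * sqrt(0.0819) = 5.297224
CI = T_est +/- z * SE_est, so width = 2 * z * SE_est = 2 * 2.576 * 5.297224
Width = 27.2913

27.2913


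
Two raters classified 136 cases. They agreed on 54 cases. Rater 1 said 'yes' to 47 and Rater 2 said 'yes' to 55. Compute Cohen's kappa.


P_o = 54/136 = 0.397059
P_e = (47*55 + 89*81) / 18496 = 0.52952
kappa = (P_o - P_e) / (1 - P_e)
kappa = (0.397059 - 0.52952) / (1 - 0.52952)
kappa = -0.2815

-0.2815


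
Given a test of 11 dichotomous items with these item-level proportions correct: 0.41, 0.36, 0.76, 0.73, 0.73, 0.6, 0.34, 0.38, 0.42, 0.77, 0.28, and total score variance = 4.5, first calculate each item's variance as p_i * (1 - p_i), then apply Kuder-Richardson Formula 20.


For each item, compute p_i * q_i:
  Item 1: 0.41 * 0.59 = 0.2419
  Item 2: 0.36 * 0.64 = 0.2304
  Item 3: 0.76 * 0.24 = 0.1824
  Item 4: 0.73 * 0.27 = 0.1971
  Item 5: 0.73 * 0.27 = 0.1971
  Item 6: 0.6 * 0.4 = 0.24
  Item 7: 0.34 * 0.66 = 0.2244
  Item 8: 0.38 * 0.62 = 0.2356
  Item 9: 0.42 * 0.58 = 0.2436
  Item 10: 0.77 * 0.23 = 0.1771
  Item 11: 0.28 * 0.72 = 0.2016
Sum(p_i * q_i) = 0.2419 + 0.2304 + 0.1824 + 0.1971 + 0.1971 + 0.24 + 0.2244 + 0.2356 + 0.2436 + 0.1771 + 0.2016 = 2.3712
KR-20 = (k/(k-1)) * (1 - Sum(p_i*q_i) / Var_total)
= (11/10) * (1 - 2.3712/4.5)
= 1.1 * 0.4731
KR-20 = 0.5204

0.5204


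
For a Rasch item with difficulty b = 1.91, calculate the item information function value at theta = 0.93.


P = 1/(1+exp(-(0.93-1.91))) = 0.2729
I = P*(1-P) = 0.2729 * 0.7271
I = 0.1984

0.1984


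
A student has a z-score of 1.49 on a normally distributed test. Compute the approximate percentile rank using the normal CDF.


CDF(z) = 0.5 * (1 + erf(z/sqrt(2)))
erf(1.0536) = 0.8638
CDF = 0.9319
Percentile rank = 0.9319 * 100 = 93.19

93.19


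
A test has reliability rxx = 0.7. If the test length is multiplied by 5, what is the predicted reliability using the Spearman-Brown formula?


r_new = (n * rxx) / (1 + (n-1) * rxx)
r_new = (5 * 0.7) / (1 + 4 * 0.7)
r_new = 3.5 / 3.8
r_new = 0.9211

0.9211


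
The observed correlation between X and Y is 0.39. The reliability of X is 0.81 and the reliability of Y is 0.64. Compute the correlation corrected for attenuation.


r_corrected = rxy / sqrt(rxx * ryy)
= 0.39 / sqrt(0.81 * 0.64)
= 0.39 / sqrt(0.5184)
= 0.39 / 0.72
r_corrected = 0.5417

0.5417


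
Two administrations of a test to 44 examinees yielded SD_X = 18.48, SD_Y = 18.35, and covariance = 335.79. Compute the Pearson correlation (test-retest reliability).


r = cov(X,Y) / (SD_X * SD_Y)
r = 335.79 / (18.48 * 18.35)
r = 335.79 / 339.108
r = 0.9902

0.9902


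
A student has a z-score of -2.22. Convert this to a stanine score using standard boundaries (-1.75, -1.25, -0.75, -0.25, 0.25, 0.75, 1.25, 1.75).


Stanine boundaries: [-1.75, -1.25, -0.75, -0.25, 0.25, 0.75, 1.25, 1.75]
z = -2.22
Check each boundary:
  z < -1.75
  z < -1.25
  z < -0.75
  z < -0.25
  z < 0.25
  z < 0.75
  z < 1.25
  z < 1.75
Highest qualifying boundary gives stanine = 1

1


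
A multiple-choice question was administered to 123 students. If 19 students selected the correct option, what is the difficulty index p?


Item difficulty p = number correct / total examinees
p = 19 / 123
p = 0.1545

0.1545


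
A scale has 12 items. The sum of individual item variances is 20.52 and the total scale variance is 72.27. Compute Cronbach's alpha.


alpha = (k/(k-1)) * (1 - sum(si^2)/s_total^2)
= (12/11) * (1 - 20.52/72.27)
alpha = 0.7812

0.7812


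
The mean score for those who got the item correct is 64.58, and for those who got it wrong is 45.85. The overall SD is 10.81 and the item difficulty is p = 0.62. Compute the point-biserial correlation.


q = 1 - p = 0.38
rpb = ((M1 - M0) / SD) * sqrt(p * q)
rpb = ((64.58 - 45.85) / 10.81) * sqrt(0.62 * 0.38)
rpb = 0.841

0.841


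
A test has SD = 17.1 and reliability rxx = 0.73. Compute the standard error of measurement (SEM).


SEM = SD * sqrt(1 - rxx)
SEM = 17.1 * sqrt(1 - 0.73)
SEM = 17.1 * sqrt(0.27) = 17.1 * 0.519615
SEM = 8.8854

8.8854


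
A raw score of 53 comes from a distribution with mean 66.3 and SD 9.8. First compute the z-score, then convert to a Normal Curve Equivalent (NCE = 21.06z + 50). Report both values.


z = (X - mean) / SD = (53 - 66.3) / 9.8
z = -13.3 / 9.8
z = -1.3571
NCE = NCE = 21.06z + 50
Carry z at full precision (z = -13.3 / 9.8) into the conversion:
NCE = 21.06 * (-13.3 / 9.8) + 50 = -280.098 / 9.8 + 50
NCE = -28.5814 + 50
NCE = 21.4186

21.4186


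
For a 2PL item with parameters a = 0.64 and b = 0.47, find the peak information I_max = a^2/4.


For 2PL, max info at theta = b = 0.47
I_max = a^2 / 4 = 0.64^2 / 4
= 0.4096 / 4
I_max = 0.1024

0.1024


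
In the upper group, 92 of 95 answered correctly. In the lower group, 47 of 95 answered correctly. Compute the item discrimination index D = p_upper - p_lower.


p_upper = 92/95 = 0.9684
p_lower = 47/95 = 0.4947
D = 0.9684 - 0.4947 = 0.4737

0.4737


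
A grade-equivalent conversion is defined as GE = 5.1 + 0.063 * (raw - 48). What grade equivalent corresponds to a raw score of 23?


raw - median = 23 - 48 = -25
slope * diff = 0.063 * -25 = -1.575
GE = 5.1 + -1.575
GE = 3.525

3.525


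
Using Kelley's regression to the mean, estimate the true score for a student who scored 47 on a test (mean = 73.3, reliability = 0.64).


T_est = rxx * X + (1 - rxx) * mean
T_est = 0.64 * 47 + 0.36 * 73.3
T_est = 30.08 + 26.388
T_est = 56.468

56.468


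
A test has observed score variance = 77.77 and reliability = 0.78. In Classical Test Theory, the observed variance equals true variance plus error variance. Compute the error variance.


var_true = rxx * var_obs = 0.78 * 77.77 = 60.6606
var_error = var_obs - var_true
var_error = 77.77 - 60.6606
var_error = 17.1094

17.1094


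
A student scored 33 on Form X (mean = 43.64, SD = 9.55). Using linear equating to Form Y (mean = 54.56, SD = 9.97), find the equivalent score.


slope = SD_Y / SD_X = 9.97 / 9.55 ~ 1.044
intercept = mean_Y - slope * mean_X = 54.56 - (9.97 / 9.55) * 43.64 ~ 9.0008
Y = slope * X + intercept. To avoid rounding drift from the rounded slope/intercept, evaluate the equivalent form Y = mean_Y + SD_Y * (X - mean_X) / SD_X at full precision:
Y = 54.56 + 9.97 * (33 - 43.64) / 9.55
Y = 54.56 - 9.97 * 10.64 / 9.55
Y = 54.56 - 106.0808 / 9.55
Y = 54.56 - 11.1079
Y = 43.4521

43.4521


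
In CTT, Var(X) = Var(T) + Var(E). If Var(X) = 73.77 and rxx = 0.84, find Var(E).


var_true = rxx * var_obs = 0.84 * 73.77 = 61.9668
var_error = var_obs - var_true
var_error = 73.77 - 61.9668
var_error = 11.8032

11.8032


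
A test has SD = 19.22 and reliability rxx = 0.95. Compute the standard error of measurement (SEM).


SEM = SD * sqrt(1 - rxx)
SEM = 19.22 * sqrt(1 - 0.95)
SEM = 19.22 * sqrt(0.05) = 19.22 * 0.223607
SEM = 4.2977

4.2977


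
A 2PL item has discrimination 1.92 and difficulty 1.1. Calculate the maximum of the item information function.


For 2PL, max info at theta = b = 1.1
I_max = a^2 / 4 = 1.92^2 / 4
= 3.6864 / 4
I_max = 0.9216

0.9216


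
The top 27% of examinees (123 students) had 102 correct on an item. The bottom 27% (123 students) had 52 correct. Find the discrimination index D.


p_upper = 102/123 = 0.8293
p_lower = 52/123 = 0.4228
D = 0.8293 - 0.4228 = 0.4065

0.4065


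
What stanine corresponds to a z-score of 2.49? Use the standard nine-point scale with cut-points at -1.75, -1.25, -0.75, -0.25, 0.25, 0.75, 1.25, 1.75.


Stanine boundaries: [-1.75, -1.25, -0.75, -0.25, 0.25, 0.75, 1.25, 1.75]
z = 2.49
Check each boundary:
  z >= -1.75 -> could be stanine 2
  z >= -1.25 -> could be stanine 3
  z >= -0.75 -> could be stanine 4
  z >= -0.25 -> could be stanine 5
  z >= 0.25 -> could be stanine 6
  z >= 0.75 -> could be stanine 7
  z >= 1.25 -> could be stanine 8
  z >= 1.75 -> could be stanine 9
Highest qualifying boundary gives stanine = 9

9


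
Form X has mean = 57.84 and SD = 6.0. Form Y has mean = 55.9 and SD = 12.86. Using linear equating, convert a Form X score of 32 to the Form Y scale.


slope = SD_Y / SD_X = 12.86 / 6.0 ~ 2.1433
intercept = mean_Y - slope * mean_X = 55.9 - (12.86 / 6.0) * 57.84 ~ -68.0704
Y = slope * X + intercept. To avoid rounding drift from the rounded slope/intercept, evaluate the equivalent form Y = mean_Y + SD_Y * (X - mean_X) / SD_X at full precision:
Y = 55.9 + 12.86 * (32 - 57.84) / 6.0
Y = 55.9 - 12.86 * 25.84 / 6.0
Y = 55.9 - 332.3024 / 6.0
Y = 55.9 - 55.3837
Y = 0.5163

0.5163


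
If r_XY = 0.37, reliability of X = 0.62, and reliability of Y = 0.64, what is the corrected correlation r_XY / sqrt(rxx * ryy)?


r_corrected = rxy / sqrt(rxx * ryy)
= 0.37 / sqrt(0.62 * 0.64)
= 0.37 / sqrt(0.3968)
= 0.37 / 0.629921
r_corrected = 0.5874

0.5874


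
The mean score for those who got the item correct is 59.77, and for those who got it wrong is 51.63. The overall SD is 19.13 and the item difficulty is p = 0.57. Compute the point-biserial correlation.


q = 1 - p = 0.43
rpb = ((M1 - M0) / SD) * sqrt(p * q)
rpb = ((59.77 - 51.63) / 19.13) * sqrt(0.57 * 0.43)
rpb = 0.2107

0.2107


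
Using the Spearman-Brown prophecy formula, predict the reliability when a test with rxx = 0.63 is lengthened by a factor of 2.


r_new = (n * rxx) / (1 + (n-1) * rxx)
r_new = (2 * 0.63) / (1 + 1 * 0.63)
r_new = 1.26 / 1.63
r_new = 0.773

0.773


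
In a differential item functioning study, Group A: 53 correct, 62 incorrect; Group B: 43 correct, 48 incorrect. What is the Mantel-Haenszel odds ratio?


Odds_A = 53/62 = 0.8548
Odds_B = 43/48 = 0.8958
OR = Odds_A / Odds_B = 0.8548 / 0.8958
Exactly, OR = (53 * 48) / (62 * 43) = 2544 / 2666
OR = 0.9542

0.9542


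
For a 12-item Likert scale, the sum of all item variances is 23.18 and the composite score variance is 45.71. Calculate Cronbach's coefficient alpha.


alpha = (k/(k-1)) * (1 - sum(si^2)/s_total^2)
= (12/11) * (1 - 23.18/45.71)
alpha = 0.5377

0.5377


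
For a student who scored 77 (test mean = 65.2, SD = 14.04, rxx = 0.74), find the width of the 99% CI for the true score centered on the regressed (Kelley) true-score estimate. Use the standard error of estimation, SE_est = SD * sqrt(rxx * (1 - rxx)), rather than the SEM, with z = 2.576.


True score estimate = 0.74*77 + 0.26*65.2 = 73.932
SE_est = SD * sqrt(rxx * (1 - rxx)) = 14.04 * sqrt(0.74 * 0.26) = 14.04 * sqrt(0.1924) = 6.158425
CI = T_est +/- z * SE_est, so width = 2 * z * SE_est = 2 * 2.576 * 6.158425
Width = 31.7282

31.7282


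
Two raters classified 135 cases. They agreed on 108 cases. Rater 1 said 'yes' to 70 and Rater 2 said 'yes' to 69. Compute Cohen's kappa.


P_o = 108/135 = 0.8
P_e = (70*69 + 65*66) / 18225 = 0.500412
kappa = (P_o - P_e) / (1 - P_e)
kappa = (0.8 - 0.500412) / (1 - 0.500412)
kappa = 0.5997

0.5997


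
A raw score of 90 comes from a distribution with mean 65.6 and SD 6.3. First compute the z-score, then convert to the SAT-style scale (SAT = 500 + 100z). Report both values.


z = (X - mean) / SD = (90 - 65.6) / 6.3
z = 24.4 / 6.3
z = 3.873
SAT-scale = SAT = 500 + 100z
Carry z at full precision (z = 24.4 / 6.3) into the conversion:
SAT-scale = 500 + 100 * (24.4 / 6.3) = 500 + 2440 / 6.3
SAT-scale = 500 + 387.3016
SAT-scale = 887.3016

887.3016


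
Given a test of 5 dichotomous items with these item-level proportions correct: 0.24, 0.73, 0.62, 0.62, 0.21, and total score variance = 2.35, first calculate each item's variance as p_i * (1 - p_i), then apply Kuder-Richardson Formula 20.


For each item, compute p_i * q_i:
  Item 1: 0.24 * 0.76 = 0.1824
  Item 2: 0.73 * 0.27 = 0.1971
  Item 3: 0.62 * 0.38 = 0.2356
  Item 4: 0.62 * 0.38 = 0.2356
  Item 5: 0.21 * 0.79 = 0.1659
Sum(p_i * q_i) = 0.1824 + 0.1971 + 0.2356 + 0.2356 + 0.1659 = 1.0166
KR-20 = (k/(k-1)) * (1 - Sum(p_i*q_i) / Var_total)
= (5/4) * (1 - 1.0166/2.35)
= 1.25 * 0.5674
KR-20 = 0.7093

0.7093


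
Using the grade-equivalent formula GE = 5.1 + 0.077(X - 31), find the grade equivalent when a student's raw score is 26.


raw - median = 26 - 31 = -5
slope * diff = 0.077 * -5 = -0.385
GE = 5.1 + -0.385
GE = 4.715

4.715


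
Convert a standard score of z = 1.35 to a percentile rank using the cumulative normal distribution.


CDF(z) = 0.5 * (1 + erf(z/sqrt(2)))
erf(0.9546) = 0.823
CDF = 0.9115
Percentile rank = 0.9115 * 100 = 91.15

91.15


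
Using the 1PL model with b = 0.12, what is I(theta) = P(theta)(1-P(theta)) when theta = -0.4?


P = 1/(1+exp(-(-0.4-0.12))) = 0.3729
I = P*(1-P) = 0.3729 * 0.6271
I = 0.2338

0.2338


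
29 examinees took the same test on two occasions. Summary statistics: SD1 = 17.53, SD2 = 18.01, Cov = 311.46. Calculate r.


r = cov(X,Y) / (SD_X * SD_Y)
r = 311.46 / (17.53 * 18.01)
r = 311.46 / 315.7153
r = 0.9865

0.9865


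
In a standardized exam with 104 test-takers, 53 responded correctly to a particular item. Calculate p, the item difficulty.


Item difficulty p = number correct / total examinees
p = 53 / 104
p = 0.5096

0.5096


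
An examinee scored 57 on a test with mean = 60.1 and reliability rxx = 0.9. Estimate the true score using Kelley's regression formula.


T_est = rxx * X + (1 - rxx) * mean
T_est = 0.9 * 57 + 0.1 * 60.1
T_est = 51.3 + 6.01
T_est = 57.31

57.31


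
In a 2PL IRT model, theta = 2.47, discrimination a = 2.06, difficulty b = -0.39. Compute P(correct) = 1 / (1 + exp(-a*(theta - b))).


a*(theta - b) = 2.06 * (2.47 - -0.39) = 5.8916
exp(-5.8916) = 0.0028
P = 1 / (1 + 0.0028)
P = 0.9972

0.9972


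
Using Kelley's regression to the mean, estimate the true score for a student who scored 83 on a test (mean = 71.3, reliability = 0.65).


T_est = rxx * X + (1 - rxx) * mean
T_est = 0.65 * 83 + 0.35 * 71.3
T_est = 53.95 + 24.955
T_est = 78.905

78.905


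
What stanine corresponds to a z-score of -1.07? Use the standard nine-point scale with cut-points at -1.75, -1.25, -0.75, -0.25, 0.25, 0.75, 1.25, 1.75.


Stanine boundaries: [-1.75, -1.25, -0.75, -0.25, 0.25, 0.75, 1.25, 1.75]
z = -1.07
Check each boundary:
  z >= -1.75 -> could be stanine 2
  z >= -1.25 -> could be stanine 3
  z < -0.75
  z < -0.25
  z < 0.25
  z < 0.75
  z < 1.25
  z < 1.75
Highest qualifying boundary gives stanine = 3

3


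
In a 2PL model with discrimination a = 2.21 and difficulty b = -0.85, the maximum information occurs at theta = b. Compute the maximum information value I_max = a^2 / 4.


For 2PL, max info at theta = b = -0.85
I_max = a^2 / 4 = 2.21^2 / 4
= 4.8841 / 4
I_max = 1.221

1.221


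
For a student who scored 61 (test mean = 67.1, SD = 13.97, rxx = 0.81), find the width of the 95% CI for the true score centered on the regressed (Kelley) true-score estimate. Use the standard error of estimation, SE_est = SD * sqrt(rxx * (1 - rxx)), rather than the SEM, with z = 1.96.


True score estimate = 0.81*61 + 0.19*67.1 = 62.159
SE_est = SD * sqrt(rxx * (1 - rxx)) = 13.97 * sqrt(0.81 * 0.19) = 13.97 * sqrt(0.1539) = 5.480444
CI = T_est +/- z * SE_est, so width = 2 * z * SE_est = 2 * 1.96 * 5.480444
Width = 21.4833

21.4833


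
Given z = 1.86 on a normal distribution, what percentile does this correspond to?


CDF(z) = 0.5 * (1 + erf(z/sqrt(2)))
erf(1.3152) = 0.9371
CDF = 0.9686
Percentile rank = 0.9686 * 100 = 96.86

96.86


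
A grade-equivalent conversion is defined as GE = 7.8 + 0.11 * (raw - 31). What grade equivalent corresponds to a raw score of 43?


raw - median = 43 - 31 = 12
slope * diff = 0.11 * 12 = 1.32
GE = 7.8 + 1.32
GE = 9.12

9.12


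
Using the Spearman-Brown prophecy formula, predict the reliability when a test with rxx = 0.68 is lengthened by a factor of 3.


r_new = (n * rxx) / (1 + (n-1) * rxx)
r_new = (3 * 0.68) / (1 + 2 * 0.68)
r_new = 2.04 / 2.36
r_new = 0.8644

0.8644


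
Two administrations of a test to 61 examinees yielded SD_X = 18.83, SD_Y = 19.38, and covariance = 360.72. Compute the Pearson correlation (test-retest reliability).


r = cov(X,Y) / (SD_X * SD_Y)
r = 360.72 / (18.83 * 19.38)
r = 360.72 / 364.9254
r = 0.9885

0.9885


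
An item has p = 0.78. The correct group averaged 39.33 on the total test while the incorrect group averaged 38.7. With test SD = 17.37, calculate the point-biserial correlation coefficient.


q = 1 - p = 0.22
rpb = ((M1 - M0) / SD) * sqrt(p * q)
rpb = ((39.33 - 38.7) / 17.37) * sqrt(0.78 * 0.22)
rpb = 0.015

0.015


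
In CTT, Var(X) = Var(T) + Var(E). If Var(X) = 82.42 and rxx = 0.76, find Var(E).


var_true = rxx * var_obs = 0.76 * 82.42 = 62.6392
var_error = var_obs - var_true
var_error = 82.42 - 62.6392
var_error = 19.7808

19.7808


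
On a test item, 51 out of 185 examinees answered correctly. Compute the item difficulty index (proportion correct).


Item difficulty p = number correct / total examinees
p = 51 / 185
p = 0.2757

0.2757


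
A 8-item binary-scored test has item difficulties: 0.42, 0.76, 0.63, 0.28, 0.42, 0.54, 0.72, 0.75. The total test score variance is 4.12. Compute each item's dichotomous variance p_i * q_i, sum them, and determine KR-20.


For each item, compute p_i * q_i:
  Item 1: 0.42 * 0.58 = 0.2436
  Item 2: 0.76 * 0.24 = 0.1824
  Item 3: 0.63 * 0.37 = 0.2331
  Item 4: 0.28 * 0.72 = 0.2016
  Item 5: 0.42 * 0.58 = 0.2436
  Item 6: 0.54 * 0.46 = 0.2484
  Item 7: 0.72 * 0.28 = 0.2016
  Item 8: 0.75 * 0.25 = 0.1875
Sum(p_i * q_i) = 0.2436 + 0.1824 + 0.2331 + 0.2016 + 0.2436 + 0.2484 + 0.2016 + 0.1875 = 1.7418
KR-20 = (k/(k-1)) * (1 - Sum(p_i*q_i) / Var_total)
= (8/7) * (1 - 1.7418/4.12)
= 1.1429 * 0.5772
KR-20 = 0.6597

0.6597
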